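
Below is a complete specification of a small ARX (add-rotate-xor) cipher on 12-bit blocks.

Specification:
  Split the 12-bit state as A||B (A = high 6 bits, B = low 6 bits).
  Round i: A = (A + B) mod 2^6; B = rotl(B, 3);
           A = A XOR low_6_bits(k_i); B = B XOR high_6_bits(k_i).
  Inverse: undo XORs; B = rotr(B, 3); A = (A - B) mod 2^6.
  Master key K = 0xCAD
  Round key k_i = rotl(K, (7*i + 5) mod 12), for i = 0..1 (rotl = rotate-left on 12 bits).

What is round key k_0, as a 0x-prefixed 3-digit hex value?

0x5B9

K = 0xCAD
k_0 = rotl(K, (7*0+5) mod 12) = rotl(K, 5) = 0x5B9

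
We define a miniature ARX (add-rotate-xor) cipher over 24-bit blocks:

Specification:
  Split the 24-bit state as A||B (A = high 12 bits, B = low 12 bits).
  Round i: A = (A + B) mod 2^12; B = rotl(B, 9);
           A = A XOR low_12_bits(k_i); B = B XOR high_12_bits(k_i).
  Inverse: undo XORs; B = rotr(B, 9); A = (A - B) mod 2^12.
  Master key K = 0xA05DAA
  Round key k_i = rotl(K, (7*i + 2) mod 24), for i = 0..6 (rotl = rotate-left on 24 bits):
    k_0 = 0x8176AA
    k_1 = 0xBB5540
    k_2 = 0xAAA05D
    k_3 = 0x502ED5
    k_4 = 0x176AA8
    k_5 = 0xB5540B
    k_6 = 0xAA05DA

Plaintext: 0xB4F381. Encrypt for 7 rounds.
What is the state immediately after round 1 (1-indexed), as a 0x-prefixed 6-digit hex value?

0x87AA67

s_0 = plaintext = 0xB4F381
s_1 = Round(s_0, k_0) = 0x87AA67
s_2 = Round(s_1, k_1) = 0x7A14F9
s_3 = Round(s_2, k_2) = 0xCC7835
s_4 = Round(s_3, k_3) = 0xA29E04
s_5 = Round(s_4, k_4) = 0x2858B6
s_6 = Round(s_5, k_5) = 0xF30643
s_7 = Round(s_6, k_6) = 0x0A9C68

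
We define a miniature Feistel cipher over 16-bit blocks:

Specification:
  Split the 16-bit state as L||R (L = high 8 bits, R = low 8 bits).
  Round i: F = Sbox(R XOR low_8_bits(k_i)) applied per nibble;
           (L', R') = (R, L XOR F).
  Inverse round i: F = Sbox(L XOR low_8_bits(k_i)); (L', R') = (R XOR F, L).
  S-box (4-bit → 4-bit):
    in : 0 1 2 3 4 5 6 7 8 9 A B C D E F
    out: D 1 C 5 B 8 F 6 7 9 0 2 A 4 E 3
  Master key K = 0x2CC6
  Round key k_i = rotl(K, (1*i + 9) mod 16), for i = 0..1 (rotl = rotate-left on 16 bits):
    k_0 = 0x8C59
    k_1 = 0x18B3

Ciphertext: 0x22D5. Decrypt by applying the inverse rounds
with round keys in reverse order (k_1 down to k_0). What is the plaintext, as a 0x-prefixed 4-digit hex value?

s_0 = ciphertext = 0x22D5
s_1 = InvRound(s_0, k_1) = 0x4422
s_2 = InvRound(s_1, k_0) = 0x3644

0x3644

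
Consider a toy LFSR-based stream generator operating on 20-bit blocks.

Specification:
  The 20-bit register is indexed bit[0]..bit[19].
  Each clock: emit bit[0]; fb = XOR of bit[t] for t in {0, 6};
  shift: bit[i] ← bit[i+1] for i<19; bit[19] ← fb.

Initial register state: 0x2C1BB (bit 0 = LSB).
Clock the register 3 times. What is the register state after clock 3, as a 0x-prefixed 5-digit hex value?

0xA5837

reg_0 = 0x2C1BB
clock 1: out=1, reg = 0x960DD
clock 2: out=1, reg = 0x4B06E
clock 3: out=0, reg = 0xA5837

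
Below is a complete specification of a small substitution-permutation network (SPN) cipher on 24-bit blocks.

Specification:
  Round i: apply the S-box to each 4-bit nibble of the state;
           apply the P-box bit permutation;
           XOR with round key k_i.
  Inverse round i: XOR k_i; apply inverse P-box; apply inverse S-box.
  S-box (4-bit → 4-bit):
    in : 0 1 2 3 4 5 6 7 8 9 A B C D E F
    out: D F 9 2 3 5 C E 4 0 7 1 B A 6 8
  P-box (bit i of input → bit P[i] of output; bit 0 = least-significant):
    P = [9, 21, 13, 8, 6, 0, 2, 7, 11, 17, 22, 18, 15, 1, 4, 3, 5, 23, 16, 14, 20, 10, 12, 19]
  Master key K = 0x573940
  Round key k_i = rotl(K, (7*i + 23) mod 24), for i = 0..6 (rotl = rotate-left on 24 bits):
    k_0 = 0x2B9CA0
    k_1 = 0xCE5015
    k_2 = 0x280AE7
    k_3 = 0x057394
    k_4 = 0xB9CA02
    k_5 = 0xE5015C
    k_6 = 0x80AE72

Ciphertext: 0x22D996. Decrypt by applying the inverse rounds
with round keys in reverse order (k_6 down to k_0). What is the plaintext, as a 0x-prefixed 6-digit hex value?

0x30F2B2

s_0 = ciphertext = 0x22D996
s_1 = InvRound(s_0, k_6) = 0xEC9301
s_2 = InvRound(s_1, k_5) = 0x6809AB
s_3 = InvRound(s_2, k_4) = 0xB128D2
s_4 = InvRound(s_3, k_3) = 0x5D325C
s_5 = InvRound(s_4, k_2) = 0x5570DE
s_6 = InvRound(s_5, k_1) = 0x2ED3C8
s_7 = InvRound(s_6, k_0) = 0x30F2B2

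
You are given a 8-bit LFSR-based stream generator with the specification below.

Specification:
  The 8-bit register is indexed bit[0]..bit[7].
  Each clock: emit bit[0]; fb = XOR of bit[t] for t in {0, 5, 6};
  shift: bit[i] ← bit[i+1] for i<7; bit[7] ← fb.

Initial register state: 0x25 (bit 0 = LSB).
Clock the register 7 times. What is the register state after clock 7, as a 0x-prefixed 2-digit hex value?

0xA8

reg_0 = 0x25
clock 1: out=1, reg = 0x12
clock 2: out=0, reg = 0x09
clock 3: out=1, reg = 0x84
clock 4: out=0, reg = 0x42
clock 5: out=0, reg = 0xA1
clock 6: out=1, reg = 0x50
clock 7: out=0, reg = 0xA8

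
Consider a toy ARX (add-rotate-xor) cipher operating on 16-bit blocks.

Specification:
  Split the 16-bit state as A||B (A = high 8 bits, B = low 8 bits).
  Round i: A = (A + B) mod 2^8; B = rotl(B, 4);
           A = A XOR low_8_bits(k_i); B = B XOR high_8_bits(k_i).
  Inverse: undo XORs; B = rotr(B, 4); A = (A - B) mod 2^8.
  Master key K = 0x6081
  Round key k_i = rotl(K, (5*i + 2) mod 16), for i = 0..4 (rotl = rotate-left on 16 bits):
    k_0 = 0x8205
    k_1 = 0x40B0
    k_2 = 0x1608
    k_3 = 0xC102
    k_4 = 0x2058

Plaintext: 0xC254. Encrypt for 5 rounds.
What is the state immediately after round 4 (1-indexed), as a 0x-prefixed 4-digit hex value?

0x819C

s_0 = plaintext = 0xC254
s_1 = Round(s_0, k_0) = 0x13C7
s_2 = Round(s_1, k_1) = 0x6A3C
s_3 = Round(s_2, k_2) = 0xAED5
s_4 = Round(s_3, k_3) = 0x819C
s_5 = Round(s_4, k_4) = 0x45E9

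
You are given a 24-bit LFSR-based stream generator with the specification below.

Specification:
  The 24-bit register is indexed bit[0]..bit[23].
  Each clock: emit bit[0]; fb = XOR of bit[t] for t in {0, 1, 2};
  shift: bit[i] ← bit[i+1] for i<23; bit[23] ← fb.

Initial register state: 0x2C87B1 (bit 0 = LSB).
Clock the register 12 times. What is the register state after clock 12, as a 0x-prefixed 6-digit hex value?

reg_0 = 0x2C87B1
clock 1: out=1, reg = 0x9643D8
clock 2: out=0, reg = 0x4B21EC
clock 3: out=0, reg = 0xA590F6
clock 4: out=0, reg = 0x52C87B
clock 5: out=1, reg = 0x29643D
clock 6: out=1, reg = 0x14B21E
clock 7: out=0, reg = 0x0A590F
clock 8: out=1, reg = 0x852C87
clock 9: out=1, reg = 0xC29643
clock 10: out=1, reg = 0x614B21
clock 11: out=1, reg = 0xB0A590
clock 12: out=0, reg = 0x5852C8

0x5852C8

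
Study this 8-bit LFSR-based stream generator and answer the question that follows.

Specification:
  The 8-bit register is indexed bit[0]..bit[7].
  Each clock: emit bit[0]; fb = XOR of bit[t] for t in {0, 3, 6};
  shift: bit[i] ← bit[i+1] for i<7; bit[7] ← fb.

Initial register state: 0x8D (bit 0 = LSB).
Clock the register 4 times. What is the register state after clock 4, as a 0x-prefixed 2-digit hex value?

reg_0 = 0x8D
clock 1: out=1, reg = 0x46
clock 2: out=0, reg = 0xA3
clock 3: out=1, reg = 0xD1
clock 4: out=1, reg = 0x68

0x68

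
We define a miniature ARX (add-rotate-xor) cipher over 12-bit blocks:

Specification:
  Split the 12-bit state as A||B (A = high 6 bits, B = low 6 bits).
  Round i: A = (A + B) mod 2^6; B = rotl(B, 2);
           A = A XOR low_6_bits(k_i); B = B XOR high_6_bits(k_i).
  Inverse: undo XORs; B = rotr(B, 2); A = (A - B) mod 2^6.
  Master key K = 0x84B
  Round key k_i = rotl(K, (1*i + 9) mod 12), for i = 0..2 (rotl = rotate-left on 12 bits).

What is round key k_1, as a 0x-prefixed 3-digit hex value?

0xE12

K = 0x84B
k_0 = rotl(K, (1*0+9) mod 12) = rotl(K, 9) = 0x709
k_1 = rotl(K, (1*1+9) mod 12) = rotl(K, 10) = 0xE12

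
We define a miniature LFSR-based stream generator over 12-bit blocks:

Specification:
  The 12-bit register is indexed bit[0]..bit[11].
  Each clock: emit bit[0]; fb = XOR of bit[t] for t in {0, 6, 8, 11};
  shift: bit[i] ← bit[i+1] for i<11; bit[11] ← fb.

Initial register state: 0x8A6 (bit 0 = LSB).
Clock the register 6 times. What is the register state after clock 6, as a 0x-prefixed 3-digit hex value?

0xAE2

reg_0 = 0x8A6
clock 1: out=0, reg = 0xC53
clock 2: out=1, reg = 0xE29
clock 3: out=1, reg = 0x714
clock 4: out=0, reg = 0xB8A
clock 5: out=0, reg = 0x5C5
clock 6: out=1, reg = 0xAE2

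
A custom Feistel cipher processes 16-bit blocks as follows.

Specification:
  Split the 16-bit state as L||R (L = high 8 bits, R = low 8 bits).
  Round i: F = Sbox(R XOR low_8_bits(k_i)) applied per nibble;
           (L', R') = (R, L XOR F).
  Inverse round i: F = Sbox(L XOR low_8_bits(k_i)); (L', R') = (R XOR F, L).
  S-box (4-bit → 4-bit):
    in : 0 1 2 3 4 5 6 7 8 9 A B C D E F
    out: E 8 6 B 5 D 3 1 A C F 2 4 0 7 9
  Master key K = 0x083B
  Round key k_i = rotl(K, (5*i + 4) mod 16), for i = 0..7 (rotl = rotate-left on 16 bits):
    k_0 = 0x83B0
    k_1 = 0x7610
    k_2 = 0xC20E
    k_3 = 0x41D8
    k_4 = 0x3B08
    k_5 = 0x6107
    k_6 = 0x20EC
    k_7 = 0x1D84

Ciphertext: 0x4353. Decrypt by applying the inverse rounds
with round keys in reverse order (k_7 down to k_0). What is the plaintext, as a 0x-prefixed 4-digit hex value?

s_0 = ciphertext = 0x4353
s_1 = InvRound(s_0, k_7) = 0x1243
s_2 = InvRound(s_1, k_6) = 0xD412
s_3 = InvRound(s_2, k_5) = 0x19D4
s_4 = InvRound(s_3, k_4) = 0x5C19
s_5 = InvRound(s_4, k_3) = 0xBC5C
s_6 = InvRound(s_5, k_2) = 0x7ABC
s_7 = InvRound(s_6, k_1) = 0x837A
s_8 = InvRound(s_7, k_0) = 0xC183

0xC183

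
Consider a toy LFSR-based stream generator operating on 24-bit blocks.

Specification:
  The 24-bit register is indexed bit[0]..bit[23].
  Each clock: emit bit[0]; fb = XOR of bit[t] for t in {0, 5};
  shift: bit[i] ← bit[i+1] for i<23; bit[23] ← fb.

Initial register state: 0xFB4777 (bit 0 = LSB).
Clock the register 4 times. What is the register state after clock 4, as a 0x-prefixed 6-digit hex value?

reg_0 = 0xFB4777
clock 1: out=1, reg = 0x7DA3BB
clock 2: out=1, reg = 0x3ED1DD
clock 3: out=1, reg = 0x9F68EE
clock 4: out=0, reg = 0xCFB477

0xCFB477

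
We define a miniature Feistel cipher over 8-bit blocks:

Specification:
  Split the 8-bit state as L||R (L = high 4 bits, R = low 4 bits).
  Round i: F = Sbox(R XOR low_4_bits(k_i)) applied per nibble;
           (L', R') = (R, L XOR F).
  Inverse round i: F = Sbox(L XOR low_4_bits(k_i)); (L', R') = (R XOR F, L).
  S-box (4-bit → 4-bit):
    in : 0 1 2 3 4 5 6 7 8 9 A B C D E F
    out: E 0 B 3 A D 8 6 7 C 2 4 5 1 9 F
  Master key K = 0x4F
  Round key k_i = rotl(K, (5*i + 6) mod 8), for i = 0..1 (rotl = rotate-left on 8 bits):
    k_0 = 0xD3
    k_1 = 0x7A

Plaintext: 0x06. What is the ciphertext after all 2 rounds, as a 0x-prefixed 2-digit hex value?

s_0 = plaintext = 0x06
s_1 = Round(s_0, k_0) = 0x6D
s_2 = Round(s_1, k_1) = 0xD0

0xD0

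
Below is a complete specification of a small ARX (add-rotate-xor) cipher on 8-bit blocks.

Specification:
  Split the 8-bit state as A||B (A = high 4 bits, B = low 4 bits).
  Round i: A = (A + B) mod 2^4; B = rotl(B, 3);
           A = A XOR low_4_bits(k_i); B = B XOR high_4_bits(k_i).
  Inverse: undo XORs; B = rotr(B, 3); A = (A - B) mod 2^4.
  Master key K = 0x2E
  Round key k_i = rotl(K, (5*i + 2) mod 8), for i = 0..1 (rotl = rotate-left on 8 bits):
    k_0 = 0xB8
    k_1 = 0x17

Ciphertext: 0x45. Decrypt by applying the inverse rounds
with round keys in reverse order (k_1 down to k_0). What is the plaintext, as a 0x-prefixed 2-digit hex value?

0xD6

s_0 = ciphertext = 0x45
s_1 = InvRound(s_0, k_1) = 0xB8
s_2 = InvRound(s_1, k_0) = 0xD6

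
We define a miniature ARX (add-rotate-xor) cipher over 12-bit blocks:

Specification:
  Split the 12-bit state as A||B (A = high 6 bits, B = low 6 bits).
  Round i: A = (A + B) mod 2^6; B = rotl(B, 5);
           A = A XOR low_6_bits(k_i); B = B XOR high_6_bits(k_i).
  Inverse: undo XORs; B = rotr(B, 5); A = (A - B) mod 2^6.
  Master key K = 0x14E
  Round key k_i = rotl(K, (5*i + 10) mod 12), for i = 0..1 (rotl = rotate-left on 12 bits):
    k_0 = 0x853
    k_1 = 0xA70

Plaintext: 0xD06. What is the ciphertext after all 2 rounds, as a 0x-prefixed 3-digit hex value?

s_0 = plaintext = 0xD06
s_1 = Round(s_0, k_0) = 0xA62
s_2 = Round(s_1, k_1) = 0xEF8

0xEF8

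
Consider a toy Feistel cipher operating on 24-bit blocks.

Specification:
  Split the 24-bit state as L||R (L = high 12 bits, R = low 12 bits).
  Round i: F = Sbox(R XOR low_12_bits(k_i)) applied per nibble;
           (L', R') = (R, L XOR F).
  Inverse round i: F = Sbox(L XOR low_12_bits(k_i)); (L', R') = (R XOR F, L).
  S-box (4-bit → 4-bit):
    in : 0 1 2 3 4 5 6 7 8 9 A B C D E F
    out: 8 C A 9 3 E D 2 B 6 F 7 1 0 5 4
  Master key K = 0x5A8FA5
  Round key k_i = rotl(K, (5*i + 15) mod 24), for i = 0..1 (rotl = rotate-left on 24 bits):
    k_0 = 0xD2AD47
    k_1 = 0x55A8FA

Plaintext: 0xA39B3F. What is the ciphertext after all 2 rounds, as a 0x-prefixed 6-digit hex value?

0x712F64

s_0 = plaintext = 0xA39B3F
s_1 = Round(s_0, k_0) = 0xB3F712
s_2 = Round(s_1, k_1) = 0x712F64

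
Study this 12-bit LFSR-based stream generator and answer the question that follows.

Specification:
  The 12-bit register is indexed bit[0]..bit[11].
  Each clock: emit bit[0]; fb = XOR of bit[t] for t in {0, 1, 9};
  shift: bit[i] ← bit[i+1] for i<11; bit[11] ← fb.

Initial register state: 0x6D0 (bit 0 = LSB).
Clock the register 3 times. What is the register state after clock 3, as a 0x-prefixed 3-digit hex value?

0x6DA

reg_0 = 0x6D0
clock 1: out=0, reg = 0xB68
clock 2: out=0, reg = 0xDB4
clock 3: out=0, reg = 0x6DA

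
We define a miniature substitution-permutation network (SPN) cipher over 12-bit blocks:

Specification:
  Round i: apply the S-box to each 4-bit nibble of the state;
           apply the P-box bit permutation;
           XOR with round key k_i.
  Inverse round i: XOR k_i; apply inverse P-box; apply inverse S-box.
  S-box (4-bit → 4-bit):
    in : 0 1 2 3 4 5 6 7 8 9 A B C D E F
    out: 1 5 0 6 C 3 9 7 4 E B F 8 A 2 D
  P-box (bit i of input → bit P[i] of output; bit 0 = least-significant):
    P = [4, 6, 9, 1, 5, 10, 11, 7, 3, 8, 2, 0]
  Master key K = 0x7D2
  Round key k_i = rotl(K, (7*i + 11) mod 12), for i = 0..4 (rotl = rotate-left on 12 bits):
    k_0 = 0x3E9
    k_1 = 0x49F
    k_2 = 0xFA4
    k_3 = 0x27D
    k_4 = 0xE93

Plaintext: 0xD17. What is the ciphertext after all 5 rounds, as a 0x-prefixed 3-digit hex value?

s_0 = plaintext = 0xD17
s_1 = Round(s_0, k_0) = 0x898
s_2 = Round(s_1, k_1) = 0xA1B
s_3 = Round(s_2, k_2) = 0x4DF
s_4 = Round(s_3, k_3) = 0x4EA
s_5 = Round(s_4, k_4) = 0xAC4

0xAC4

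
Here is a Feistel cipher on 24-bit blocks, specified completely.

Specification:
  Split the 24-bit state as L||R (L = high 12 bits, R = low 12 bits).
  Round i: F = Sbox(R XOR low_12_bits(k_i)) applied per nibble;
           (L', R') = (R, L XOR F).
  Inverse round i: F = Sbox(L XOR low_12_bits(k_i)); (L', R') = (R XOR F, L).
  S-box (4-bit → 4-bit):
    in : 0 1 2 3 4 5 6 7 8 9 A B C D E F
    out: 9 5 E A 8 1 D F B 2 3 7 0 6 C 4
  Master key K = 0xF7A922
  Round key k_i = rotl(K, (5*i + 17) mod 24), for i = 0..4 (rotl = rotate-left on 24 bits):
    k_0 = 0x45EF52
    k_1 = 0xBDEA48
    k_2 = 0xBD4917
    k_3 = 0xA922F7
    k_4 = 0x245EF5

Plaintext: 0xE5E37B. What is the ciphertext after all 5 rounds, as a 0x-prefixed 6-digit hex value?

0x509714

s_0 = plaintext = 0xE5E37B
s_1 = Round(s_0, k_0) = 0x37BEBC
s_2 = Round(s_1, k_1) = 0xEBCB33
s_3 = Round(s_2, k_2) = 0xB33054
s_4 = Round(s_3, k_3) = 0x054509
s_5 = Round(s_4, k_4) = 0x509714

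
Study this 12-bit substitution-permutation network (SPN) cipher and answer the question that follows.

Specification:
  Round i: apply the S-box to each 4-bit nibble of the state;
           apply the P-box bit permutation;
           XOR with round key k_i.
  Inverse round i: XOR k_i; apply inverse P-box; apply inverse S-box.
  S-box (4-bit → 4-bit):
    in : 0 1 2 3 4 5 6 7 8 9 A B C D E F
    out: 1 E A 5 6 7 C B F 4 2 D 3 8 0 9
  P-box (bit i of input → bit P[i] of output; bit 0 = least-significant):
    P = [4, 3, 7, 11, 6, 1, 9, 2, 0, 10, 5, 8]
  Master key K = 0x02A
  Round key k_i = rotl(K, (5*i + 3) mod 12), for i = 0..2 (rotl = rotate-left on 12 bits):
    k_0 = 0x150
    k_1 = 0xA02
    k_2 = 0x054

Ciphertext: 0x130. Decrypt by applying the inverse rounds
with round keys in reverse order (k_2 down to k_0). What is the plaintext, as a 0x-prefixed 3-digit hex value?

s_0 = ciphertext = 0x130
s_1 = InvRound(s_0, k_2) = 0x6FE
s_2 = InvRound(s_1, k_1) = 0x4F8
s_3 = InvRound(s_2, k_0) = 0x1E4

0x1E4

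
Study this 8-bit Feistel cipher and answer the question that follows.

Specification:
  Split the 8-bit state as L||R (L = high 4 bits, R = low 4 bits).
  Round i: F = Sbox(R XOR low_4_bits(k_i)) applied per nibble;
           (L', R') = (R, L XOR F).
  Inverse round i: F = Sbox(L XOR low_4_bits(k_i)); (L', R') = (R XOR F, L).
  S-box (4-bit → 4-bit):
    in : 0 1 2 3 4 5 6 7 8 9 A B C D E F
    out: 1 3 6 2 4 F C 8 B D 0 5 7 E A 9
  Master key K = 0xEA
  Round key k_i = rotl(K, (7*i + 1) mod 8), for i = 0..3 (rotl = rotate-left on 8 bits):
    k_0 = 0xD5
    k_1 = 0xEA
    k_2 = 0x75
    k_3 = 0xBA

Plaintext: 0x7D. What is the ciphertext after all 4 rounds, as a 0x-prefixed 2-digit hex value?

0x87

s_0 = plaintext = 0x7D
s_1 = Round(s_0, k_0) = 0xDC
s_2 = Round(s_1, k_1) = 0xC1
s_3 = Round(s_2, k_2) = 0x18
s_4 = Round(s_3, k_3) = 0x87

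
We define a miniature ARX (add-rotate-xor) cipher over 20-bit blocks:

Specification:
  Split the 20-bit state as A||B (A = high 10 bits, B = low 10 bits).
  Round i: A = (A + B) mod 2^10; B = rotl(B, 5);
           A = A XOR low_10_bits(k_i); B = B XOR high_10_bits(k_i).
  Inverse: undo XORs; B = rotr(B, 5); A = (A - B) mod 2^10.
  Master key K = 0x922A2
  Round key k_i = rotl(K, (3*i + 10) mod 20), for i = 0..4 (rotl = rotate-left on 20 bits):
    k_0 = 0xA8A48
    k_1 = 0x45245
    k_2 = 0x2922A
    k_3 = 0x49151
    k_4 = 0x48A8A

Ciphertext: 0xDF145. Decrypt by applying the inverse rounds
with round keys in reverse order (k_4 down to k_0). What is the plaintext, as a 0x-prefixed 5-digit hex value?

0x7F003

s_0 = ciphertext = 0xDF145
s_1 = InvRound(s_0, k_4) = 0x44CE3
s_2 = InvRound(s_1, k_3) = 0xD50EE
s_3 = InvRound(s_2, k_2) = 0x0F142
s_4 = InvRound(s_3, k_1) = 0xEDEC2
s_5 = InvRound(s_4, k_0) = 0x7F003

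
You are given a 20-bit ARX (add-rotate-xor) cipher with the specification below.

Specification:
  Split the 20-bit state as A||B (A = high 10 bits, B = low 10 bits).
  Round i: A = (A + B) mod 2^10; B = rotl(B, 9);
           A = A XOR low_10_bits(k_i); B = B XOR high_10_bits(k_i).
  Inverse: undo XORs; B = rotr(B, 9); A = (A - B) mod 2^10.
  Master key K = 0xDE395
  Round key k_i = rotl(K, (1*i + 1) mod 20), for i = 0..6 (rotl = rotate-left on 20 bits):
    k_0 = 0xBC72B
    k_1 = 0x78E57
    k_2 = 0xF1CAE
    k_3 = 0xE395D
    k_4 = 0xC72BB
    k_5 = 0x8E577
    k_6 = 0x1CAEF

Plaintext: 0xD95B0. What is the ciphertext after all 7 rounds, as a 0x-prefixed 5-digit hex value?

s_0 = plaintext = 0xD95B0
s_1 = Round(s_0, k_0) = 0x8FA29
s_2 = Round(s_1, k_1) = 0x8C2F7
s_3 = Round(s_2, k_2) = 0x624BC
s_4 = Round(s_3, k_3) = 0xC63D0
s_5 = Round(s_4, k_4) = 0x14EF4
s_6 = Round(s_5, k_5) = 0x8C343
s_7 = Round(s_6, k_6) = 0xE73D3

0xE73D3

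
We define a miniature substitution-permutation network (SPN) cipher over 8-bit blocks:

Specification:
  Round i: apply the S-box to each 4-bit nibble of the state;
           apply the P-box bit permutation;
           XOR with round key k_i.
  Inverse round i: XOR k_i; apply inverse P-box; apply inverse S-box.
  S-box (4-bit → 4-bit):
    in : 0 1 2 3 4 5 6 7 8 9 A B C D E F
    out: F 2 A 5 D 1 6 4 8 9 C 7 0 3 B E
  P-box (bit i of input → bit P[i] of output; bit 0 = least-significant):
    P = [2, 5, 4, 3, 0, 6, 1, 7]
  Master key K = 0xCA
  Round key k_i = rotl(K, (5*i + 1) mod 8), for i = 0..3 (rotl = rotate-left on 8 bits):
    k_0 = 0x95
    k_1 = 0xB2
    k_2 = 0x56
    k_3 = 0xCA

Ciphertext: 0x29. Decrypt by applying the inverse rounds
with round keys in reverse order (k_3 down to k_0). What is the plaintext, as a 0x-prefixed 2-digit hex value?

s_0 = ciphertext = 0x29
s_1 = InvRound(s_0, k_3) = 0x01
s_2 = InvRound(s_1, k_2) = 0xB3
s_3 = InvRound(s_2, k_1) = 0x5C
s_4 = InvRound(s_3, k_0) = 0xE8

0xE8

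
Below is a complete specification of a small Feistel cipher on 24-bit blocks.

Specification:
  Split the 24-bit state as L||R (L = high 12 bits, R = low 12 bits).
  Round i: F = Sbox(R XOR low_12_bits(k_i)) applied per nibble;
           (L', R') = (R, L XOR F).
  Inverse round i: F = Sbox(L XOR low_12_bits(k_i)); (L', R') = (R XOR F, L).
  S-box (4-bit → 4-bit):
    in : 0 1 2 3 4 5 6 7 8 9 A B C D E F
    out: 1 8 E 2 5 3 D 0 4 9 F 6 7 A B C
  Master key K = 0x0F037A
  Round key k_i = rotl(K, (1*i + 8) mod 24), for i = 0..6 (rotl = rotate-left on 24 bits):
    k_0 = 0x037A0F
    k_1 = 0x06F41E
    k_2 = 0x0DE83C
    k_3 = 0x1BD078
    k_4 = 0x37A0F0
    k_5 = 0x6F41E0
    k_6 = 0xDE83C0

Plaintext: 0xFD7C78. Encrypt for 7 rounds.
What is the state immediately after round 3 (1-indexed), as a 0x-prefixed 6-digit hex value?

s_0 = plaintext = 0xFD7C78
s_1 = Round(s_0, k_0) = 0xC782D7
s_2 = Round(s_1, k_1) = 0x2D7101
s_3 = Round(s_2, k_2) = 0x101BFD
s_4 = Round(s_3, k_3) = 0xBFD742
s_5 = Round(s_4, k_4) = 0x742B93
s_6 = Round(s_5, k_5) = 0xB93840
s_7 = Round(s_6, k_6) = 0x840DD2

0x101BFD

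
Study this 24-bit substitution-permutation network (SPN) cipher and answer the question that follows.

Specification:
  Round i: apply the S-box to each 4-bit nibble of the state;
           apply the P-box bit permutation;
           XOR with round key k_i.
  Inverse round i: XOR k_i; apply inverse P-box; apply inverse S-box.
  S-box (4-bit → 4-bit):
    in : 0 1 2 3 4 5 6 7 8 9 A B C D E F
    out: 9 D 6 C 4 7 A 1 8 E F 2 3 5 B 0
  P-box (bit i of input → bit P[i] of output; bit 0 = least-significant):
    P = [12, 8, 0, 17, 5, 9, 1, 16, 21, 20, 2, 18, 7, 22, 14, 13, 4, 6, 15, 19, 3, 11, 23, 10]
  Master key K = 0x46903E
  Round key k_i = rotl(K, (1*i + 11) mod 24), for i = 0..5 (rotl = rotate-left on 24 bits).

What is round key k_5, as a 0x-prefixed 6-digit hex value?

K = 0x46903E
k_0 = rotl(K, (1*0+11) mod 24) = rotl(K, 11) = 0x81F234
k_1 = rotl(K, (1*1+11) mod 24) = rotl(K, 12) = 0x03E469
k_2 = rotl(K, (1*2+11) mod 24) = rotl(K, 13) = 0x07C8D2
k_3 = rotl(K, (1*3+11) mod 24) = rotl(K, 14) = 0x0F91A4
k_4 = rotl(K, (1*4+11) mod 24) = rotl(K, 15) = 0x1F2348
k_5 = rotl(K, (1*5+11) mod 24) = rotl(K, 16) = 0x3E4690

0x3E4690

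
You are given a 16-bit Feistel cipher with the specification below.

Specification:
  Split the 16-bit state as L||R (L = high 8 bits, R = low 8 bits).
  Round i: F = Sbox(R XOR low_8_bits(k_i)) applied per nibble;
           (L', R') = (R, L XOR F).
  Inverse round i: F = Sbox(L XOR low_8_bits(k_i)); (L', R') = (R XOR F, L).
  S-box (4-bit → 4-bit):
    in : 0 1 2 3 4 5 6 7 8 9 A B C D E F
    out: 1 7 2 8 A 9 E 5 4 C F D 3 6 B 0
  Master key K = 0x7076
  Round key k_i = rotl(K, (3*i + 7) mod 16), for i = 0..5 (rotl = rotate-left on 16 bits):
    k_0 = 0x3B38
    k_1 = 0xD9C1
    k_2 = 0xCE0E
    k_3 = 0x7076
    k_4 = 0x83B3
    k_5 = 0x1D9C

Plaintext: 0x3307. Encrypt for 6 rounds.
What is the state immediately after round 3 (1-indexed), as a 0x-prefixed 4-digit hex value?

0x552E

s_0 = plaintext = 0x3307
s_1 = Round(s_0, k_0) = 0x07B3
s_2 = Round(s_1, k_1) = 0xB355
s_3 = Round(s_2, k_2) = 0x552E
s_4 = Round(s_3, k_3) = 0x2EC1
s_5 = Round(s_4, k_4) = 0xC17C
s_6 = Round(s_5, k_5) = 0x7C70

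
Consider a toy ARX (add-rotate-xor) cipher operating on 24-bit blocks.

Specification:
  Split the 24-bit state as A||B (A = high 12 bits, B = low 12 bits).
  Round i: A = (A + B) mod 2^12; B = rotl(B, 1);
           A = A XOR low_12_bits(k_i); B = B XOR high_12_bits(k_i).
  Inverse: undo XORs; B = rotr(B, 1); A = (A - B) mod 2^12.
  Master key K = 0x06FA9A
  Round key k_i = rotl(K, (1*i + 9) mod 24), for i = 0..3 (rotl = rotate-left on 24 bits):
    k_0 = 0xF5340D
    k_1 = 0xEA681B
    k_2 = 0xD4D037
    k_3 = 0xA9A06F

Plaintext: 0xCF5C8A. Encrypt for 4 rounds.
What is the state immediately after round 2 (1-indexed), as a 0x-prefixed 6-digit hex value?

s_0 = plaintext = 0xCF5C8A
s_1 = Round(s_0, k_0) = 0xD72646
s_2 = Round(s_1, k_1) = 0xBA322A
s_3 = Round(s_2, k_2) = 0xDFA919
s_4 = Round(s_3, k_3) = 0x77C8A9

0xBA322A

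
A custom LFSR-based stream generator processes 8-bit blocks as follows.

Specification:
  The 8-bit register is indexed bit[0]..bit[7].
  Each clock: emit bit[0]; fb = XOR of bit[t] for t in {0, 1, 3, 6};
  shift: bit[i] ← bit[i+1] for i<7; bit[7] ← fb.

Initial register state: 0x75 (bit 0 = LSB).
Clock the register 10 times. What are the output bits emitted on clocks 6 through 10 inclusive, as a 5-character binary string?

11000

reg_0 = 0x75
clock 1: out=1, reg = 0x3A
clock 2: out=0, reg = 0x1D
clock 3: out=1, reg = 0x0E
clock 4: out=0, reg = 0x07
clock 5: out=1, reg = 0x03
clock 6: out=1, reg = 0x01
clock 7: out=1, reg = 0x80
clock 8: out=0, reg = 0x40
clock 9: out=0, reg = 0xA0
clock 10: out=0, reg = 0x50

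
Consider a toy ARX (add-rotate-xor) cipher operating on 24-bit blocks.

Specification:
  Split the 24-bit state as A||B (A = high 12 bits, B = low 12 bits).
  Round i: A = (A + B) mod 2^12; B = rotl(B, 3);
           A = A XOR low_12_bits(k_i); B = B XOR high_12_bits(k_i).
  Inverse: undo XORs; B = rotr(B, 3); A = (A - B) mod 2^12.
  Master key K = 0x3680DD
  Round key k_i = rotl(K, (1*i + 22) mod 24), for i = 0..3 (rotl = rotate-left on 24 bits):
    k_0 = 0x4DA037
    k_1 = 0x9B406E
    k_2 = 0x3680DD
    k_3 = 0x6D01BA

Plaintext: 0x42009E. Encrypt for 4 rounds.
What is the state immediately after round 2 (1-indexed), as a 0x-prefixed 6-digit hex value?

s_0 = plaintext = 0x42009E
s_1 = Round(s_0, k_0) = 0x48902A
s_2 = Round(s_1, k_1) = 0x4DD8E4
s_3 = Round(s_2, k_2) = 0xD1C44C
s_4 = Round(s_3, k_3) = 0x0D24B2

0x4DD8E4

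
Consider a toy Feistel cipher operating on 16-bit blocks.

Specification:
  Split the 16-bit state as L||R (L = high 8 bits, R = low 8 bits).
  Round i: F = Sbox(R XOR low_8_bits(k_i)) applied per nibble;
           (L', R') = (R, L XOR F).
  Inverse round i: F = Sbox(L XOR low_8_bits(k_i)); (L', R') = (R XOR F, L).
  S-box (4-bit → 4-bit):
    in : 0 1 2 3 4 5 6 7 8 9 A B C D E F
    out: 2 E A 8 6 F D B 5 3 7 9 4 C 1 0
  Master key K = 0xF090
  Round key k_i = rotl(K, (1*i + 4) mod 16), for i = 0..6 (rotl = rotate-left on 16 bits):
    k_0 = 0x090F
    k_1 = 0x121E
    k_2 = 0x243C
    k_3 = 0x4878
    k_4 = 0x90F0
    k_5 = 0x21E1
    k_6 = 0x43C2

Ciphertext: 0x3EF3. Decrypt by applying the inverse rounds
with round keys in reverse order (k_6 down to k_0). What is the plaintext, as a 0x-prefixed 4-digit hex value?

0xFDD3

s_0 = ciphertext = 0x3EF3
s_1 = InvRound(s_0, k_6) = 0xF73E
s_2 = InvRound(s_1, k_5) = 0xD3F7
s_3 = InvRound(s_2, k_4) = 0x5FD3
s_4 = InvRound(s_3, k_3) = 0x785F
s_5 = InvRound(s_4, k_2) = 0x3978
s_6 = InvRound(s_5, k_1) = 0xD339
s_7 = InvRound(s_6, k_0) = 0xFDD3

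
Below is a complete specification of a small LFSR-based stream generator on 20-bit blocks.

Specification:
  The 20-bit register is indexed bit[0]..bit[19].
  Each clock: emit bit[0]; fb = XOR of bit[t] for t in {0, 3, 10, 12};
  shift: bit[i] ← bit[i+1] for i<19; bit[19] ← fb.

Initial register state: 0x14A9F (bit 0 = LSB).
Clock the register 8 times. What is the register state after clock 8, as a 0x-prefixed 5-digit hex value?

reg_0 = 0x14A9F
clock 1: out=1, reg = 0x0A54F
clock 2: out=1, reg = 0x852A7
clock 3: out=1, reg = 0x42953
clock 4: out=1, reg = 0xA14A9
clock 5: out=1, reg = 0x50A54
clock 6: out=0, reg = 0x2852A
clock 7: out=0, reg = 0x14295
clock 8: out=1, reg = 0x8A14A

0x8A14A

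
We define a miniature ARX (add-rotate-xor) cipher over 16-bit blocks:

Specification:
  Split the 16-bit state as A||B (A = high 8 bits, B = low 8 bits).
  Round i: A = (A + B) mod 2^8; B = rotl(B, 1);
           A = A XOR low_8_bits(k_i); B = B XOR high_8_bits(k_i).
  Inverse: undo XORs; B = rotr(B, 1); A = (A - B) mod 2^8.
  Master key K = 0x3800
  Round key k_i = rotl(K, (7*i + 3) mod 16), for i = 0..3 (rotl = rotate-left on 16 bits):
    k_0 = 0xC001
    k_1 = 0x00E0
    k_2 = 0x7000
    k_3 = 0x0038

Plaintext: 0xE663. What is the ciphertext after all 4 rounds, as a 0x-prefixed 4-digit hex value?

0x1AD0

s_0 = plaintext = 0xE663
s_1 = Round(s_0, k_0) = 0x4806
s_2 = Round(s_1, k_1) = 0xAE0C
s_3 = Round(s_2, k_2) = 0xBA68
s_4 = Round(s_3, k_3) = 0x1AD0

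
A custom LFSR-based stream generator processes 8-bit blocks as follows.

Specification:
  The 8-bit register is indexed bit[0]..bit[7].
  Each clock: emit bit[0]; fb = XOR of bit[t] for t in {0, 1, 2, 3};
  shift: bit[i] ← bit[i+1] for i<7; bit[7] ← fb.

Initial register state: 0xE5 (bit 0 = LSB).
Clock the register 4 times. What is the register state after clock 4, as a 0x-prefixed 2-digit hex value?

0x2E

reg_0 = 0xE5
clock 1: out=1, reg = 0x72
clock 2: out=0, reg = 0xB9
clock 3: out=1, reg = 0x5C
clock 4: out=0, reg = 0x2E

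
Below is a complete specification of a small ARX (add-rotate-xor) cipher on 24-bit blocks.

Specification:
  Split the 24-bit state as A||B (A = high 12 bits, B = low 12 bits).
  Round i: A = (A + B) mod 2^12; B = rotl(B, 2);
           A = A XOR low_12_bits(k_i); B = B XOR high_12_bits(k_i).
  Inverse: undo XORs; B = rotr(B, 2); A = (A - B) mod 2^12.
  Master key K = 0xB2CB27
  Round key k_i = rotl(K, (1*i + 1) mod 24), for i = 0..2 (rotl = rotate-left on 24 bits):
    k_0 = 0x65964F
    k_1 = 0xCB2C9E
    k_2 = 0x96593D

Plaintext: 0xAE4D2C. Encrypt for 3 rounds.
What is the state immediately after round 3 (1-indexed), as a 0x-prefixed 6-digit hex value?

0xDCC50C

s_0 = plaintext = 0xAE4D2C
s_1 = Round(s_0, k_0) = 0xE5F2EA
s_2 = Round(s_1, k_1) = 0xDD771A
s_3 = Round(s_2, k_2) = 0xDCC50C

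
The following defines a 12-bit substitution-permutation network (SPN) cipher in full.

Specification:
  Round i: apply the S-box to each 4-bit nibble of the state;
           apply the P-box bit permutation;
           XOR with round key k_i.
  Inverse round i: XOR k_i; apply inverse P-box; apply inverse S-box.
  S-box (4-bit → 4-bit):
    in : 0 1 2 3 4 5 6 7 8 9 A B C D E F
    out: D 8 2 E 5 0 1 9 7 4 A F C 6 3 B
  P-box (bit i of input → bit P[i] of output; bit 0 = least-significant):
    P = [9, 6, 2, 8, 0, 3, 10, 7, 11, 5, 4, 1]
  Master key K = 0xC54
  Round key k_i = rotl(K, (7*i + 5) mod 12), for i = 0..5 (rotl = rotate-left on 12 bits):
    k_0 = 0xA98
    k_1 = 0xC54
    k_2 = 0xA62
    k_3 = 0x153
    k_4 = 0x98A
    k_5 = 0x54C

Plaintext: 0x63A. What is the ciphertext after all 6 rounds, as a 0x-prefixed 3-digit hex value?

s_0 = plaintext = 0x63A
s_1 = Round(s_0, k_0) = 0x750
s_2 = Round(s_1, k_1) = 0x752
s_3 = Round(s_2, k_2) = 0x220
s_4 = Round(s_3, k_3) = 0x27F
s_5 = Round(s_4, k_4) = 0xA6B
s_6 = Round(s_5, k_5) = 0x62B

0x62B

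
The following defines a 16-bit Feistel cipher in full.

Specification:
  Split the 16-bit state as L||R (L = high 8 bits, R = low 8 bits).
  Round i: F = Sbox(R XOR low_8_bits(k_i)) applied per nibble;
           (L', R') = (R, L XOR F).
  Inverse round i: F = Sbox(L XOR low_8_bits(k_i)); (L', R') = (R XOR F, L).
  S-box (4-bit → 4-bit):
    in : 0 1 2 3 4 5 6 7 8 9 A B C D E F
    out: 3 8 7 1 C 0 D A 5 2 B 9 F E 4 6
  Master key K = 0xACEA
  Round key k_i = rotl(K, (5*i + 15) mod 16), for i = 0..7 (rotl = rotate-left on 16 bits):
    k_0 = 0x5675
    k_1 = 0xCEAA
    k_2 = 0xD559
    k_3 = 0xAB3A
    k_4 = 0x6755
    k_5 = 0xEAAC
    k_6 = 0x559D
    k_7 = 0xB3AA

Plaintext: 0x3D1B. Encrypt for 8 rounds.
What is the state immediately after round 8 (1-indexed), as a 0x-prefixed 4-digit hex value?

0xF8E2

s_0 = plaintext = 0x3D1B
s_1 = Round(s_0, k_0) = 0x1BE9
s_2 = Round(s_1, k_1) = 0xE9DA
s_3 = Round(s_2, k_2) = 0xDAB8
s_4 = Round(s_3, k_3) = 0xB88D
s_5 = Round(s_4, k_4) = 0x8D5D
s_6 = Round(s_5, k_5) = 0x5DE5
s_7 = Round(s_6, k_6) = 0xE5F8
s_8 = Round(s_7, k_7) = 0xF8E2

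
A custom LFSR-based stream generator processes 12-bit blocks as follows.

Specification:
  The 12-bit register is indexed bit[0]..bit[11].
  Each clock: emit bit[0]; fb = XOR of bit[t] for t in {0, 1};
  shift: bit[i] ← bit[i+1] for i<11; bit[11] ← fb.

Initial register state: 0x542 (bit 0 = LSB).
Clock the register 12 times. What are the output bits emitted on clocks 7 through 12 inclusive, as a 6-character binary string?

reg_0 = 0x542
clock 1: out=0, reg = 0xAA1
clock 2: out=1, reg = 0xD50
clock 3: out=0, reg = 0x6A8
clock 4: out=0, reg = 0x354
clock 5: out=0, reg = 0x1AA
clock 6: out=0, reg = 0x8D5
clock 7: out=1, reg = 0xC6A
clock 8: out=0, reg = 0xE35
clock 9: out=1, reg = 0xF1A
clock 10: out=0, reg = 0xF8D
clock 11: out=1, reg = 0xFC6
clock 12: out=0, reg = 0xFE3

101010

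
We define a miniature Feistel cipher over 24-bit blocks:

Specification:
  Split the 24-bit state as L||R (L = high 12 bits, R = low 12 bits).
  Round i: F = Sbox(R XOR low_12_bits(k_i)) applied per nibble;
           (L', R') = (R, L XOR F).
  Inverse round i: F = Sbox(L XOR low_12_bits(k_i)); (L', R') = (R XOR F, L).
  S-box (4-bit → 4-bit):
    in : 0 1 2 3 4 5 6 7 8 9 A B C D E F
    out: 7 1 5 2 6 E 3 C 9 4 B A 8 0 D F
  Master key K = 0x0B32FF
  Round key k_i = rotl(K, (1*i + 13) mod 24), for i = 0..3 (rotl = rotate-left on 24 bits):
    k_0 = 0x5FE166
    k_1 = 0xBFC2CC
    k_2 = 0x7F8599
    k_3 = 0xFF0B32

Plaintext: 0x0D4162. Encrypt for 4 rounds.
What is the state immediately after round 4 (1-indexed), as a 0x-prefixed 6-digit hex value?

s_0 = plaintext = 0x0D4162
s_1 = Round(s_0, k_0) = 0x1627A2
s_2 = Round(s_1, k_1) = 0x7A2F5F
s_3 = Round(s_2, k_2) = 0xF5FC21
s_4 = Round(s_3, k_3) = 0xC2134D

0xC2134D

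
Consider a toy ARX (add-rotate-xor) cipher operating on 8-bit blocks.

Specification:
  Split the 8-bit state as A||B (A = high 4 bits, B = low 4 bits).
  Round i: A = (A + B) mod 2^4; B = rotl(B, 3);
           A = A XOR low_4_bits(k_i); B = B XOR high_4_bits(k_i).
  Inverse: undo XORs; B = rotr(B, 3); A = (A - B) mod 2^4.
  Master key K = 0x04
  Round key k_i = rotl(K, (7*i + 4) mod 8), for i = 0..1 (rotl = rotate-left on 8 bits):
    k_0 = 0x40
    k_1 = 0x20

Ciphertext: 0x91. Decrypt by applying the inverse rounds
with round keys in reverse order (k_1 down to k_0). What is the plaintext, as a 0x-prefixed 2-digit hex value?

0xF4

s_0 = ciphertext = 0x91
s_1 = InvRound(s_0, k_1) = 0x36
s_2 = InvRound(s_1, k_0) = 0xF4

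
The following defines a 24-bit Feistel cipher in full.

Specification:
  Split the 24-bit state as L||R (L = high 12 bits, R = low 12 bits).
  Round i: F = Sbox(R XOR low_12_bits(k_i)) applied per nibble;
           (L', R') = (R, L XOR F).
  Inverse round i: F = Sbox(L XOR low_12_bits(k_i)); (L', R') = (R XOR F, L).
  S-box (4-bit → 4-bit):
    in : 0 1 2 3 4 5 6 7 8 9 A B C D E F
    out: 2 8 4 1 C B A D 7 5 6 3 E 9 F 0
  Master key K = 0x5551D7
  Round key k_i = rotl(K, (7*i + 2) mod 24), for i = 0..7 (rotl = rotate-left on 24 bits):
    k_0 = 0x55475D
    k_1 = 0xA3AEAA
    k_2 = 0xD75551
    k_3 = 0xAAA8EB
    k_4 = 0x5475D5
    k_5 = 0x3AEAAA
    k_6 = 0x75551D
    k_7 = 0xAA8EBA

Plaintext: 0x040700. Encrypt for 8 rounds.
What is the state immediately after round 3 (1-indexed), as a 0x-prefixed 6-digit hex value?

0x9B1C0B

s_0 = plaintext = 0x040700
s_1 = Round(s_0, k_0) = 0x7002F9
s_2 = Round(s_1, k_1) = 0x2F99B1
s_3 = Round(s_2, k_2) = 0x9B1C0B
s_4 = Round(s_3, k_3) = 0xC0B543
s_5 = Round(s_4, k_4) = 0x543E51
s_6 = Round(s_5, k_5) = 0xE51940
s_7 = Round(s_6, k_6) = 0x9400E8
s_8 = Round(s_7, k_7) = 0x0E86F4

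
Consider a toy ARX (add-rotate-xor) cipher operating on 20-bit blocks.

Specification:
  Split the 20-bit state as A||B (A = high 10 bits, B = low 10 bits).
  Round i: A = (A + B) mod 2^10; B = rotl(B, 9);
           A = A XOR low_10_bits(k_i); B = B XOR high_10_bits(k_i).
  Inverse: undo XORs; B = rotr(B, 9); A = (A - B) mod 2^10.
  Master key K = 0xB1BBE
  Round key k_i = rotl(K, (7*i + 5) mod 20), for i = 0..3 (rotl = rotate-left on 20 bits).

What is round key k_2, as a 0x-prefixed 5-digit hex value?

0x58DDF

K = 0xB1BBE
k_0 = rotl(K, (7*0+5) mod 20) = rotl(K, 5) = 0x377D6
k_1 = rotl(K, (7*1+5) mod 20) = rotl(K, 12) = 0xBEB1B
k_2 = rotl(K, (7*2+5) mod 20) = rotl(K, 19) = 0x58DDF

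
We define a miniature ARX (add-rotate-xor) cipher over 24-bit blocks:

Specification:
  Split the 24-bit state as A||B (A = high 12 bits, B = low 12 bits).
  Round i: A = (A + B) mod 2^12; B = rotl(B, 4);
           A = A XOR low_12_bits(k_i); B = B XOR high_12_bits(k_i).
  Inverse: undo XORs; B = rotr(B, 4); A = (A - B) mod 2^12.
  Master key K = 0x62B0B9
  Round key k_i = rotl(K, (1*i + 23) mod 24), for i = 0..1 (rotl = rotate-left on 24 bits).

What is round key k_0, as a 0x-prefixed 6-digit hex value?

0xB1585C

K = 0x62B0B9
k_0 = rotl(K, (1*0+23) mod 24) = rotl(K, 23) = 0xB1585C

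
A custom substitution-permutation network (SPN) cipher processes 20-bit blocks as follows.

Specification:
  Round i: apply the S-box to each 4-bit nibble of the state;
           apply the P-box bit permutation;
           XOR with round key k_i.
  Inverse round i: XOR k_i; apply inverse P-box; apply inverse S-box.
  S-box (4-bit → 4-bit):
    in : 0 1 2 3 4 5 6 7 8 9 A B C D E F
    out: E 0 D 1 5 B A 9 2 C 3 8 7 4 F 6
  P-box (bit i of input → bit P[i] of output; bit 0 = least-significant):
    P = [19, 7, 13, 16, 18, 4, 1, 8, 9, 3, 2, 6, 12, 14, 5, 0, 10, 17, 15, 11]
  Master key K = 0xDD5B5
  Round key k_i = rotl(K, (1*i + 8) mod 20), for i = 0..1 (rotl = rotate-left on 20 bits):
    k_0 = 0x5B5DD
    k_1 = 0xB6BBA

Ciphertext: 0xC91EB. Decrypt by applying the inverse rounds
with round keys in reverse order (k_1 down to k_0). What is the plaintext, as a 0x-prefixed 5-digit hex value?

0xDF2A9

s_0 = ciphertext = 0xC91EB
s_1 = InvRound(s_0, k_1) = 0x057A9
s_2 = InvRound(s_1, k_0) = 0xDF2A9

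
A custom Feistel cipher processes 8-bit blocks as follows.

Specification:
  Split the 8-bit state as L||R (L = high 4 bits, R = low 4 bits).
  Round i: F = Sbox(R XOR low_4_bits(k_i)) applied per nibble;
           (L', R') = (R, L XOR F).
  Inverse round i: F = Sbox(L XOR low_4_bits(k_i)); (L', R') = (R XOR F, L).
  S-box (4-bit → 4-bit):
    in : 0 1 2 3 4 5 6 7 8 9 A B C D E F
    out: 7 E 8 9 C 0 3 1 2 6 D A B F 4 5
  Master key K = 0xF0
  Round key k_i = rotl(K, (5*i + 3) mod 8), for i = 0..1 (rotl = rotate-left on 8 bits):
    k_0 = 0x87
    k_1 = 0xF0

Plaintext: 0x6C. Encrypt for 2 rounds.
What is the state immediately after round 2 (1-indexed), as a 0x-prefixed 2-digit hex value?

0xC7

s_0 = plaintext = 0x6C
s_1 = Round(s_0, k_0) = 0xCC
s_2 = Round(s_1, k_1) = 0xC7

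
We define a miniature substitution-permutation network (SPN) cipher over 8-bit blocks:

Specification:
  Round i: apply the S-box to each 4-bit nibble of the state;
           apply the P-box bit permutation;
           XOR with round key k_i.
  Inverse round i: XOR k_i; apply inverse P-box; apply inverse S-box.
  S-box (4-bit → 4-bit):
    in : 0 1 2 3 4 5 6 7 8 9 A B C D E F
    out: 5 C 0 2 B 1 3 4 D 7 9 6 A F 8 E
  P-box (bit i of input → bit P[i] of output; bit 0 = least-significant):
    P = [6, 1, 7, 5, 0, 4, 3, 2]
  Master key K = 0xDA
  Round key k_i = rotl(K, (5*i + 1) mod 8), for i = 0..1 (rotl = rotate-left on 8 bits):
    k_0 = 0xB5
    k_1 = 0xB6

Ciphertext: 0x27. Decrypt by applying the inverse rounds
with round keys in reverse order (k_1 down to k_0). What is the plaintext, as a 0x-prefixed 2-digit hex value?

s_0 = ciphertext = 0x27
s_1 = InvRound(s_0, k_1) = 0x67
s_2 = InvRound(s_1, k_0) = 0x39

0x39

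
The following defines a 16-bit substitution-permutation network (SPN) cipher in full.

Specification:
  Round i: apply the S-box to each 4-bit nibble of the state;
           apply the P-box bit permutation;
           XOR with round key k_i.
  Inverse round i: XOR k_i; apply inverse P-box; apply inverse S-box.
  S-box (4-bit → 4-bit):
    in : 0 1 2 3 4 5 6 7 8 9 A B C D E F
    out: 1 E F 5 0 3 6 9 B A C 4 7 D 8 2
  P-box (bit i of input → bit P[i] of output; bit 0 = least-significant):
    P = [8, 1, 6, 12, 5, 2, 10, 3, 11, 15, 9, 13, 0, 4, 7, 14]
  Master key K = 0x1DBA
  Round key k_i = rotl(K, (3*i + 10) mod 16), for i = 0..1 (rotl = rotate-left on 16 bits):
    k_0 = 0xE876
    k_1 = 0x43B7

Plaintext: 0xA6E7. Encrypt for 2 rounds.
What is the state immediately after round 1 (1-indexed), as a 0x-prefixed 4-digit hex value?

s_0 = plaintext = 0xA6E7
s_1 = Round(s_0, k_0) = 0x3BFE
s_2 = Round(s_1, k_1) = 0x5132

0x3BFE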